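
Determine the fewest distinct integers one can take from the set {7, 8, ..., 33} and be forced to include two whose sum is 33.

Group the elements by complementary pair {x, 33−x}: {7,26}, {8,25}, {9,24}, …, giving 10 two-element pairs and 7 integers whose partner 33−x falls outside [7,33].
Treating each of those 17 groups as a pigeonhole, one can pick one integer per group — 17 integers — with no two summing to 33.
The 18th integer lands in an occupied pair, forcing a sum of 33.

18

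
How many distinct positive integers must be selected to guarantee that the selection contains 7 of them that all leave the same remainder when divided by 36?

By the pigeonhole principle, the 36 residue classes mod 36 are the pigeonholes.
With 216 integers one could put 6 in each residue class and have no class reach 7.
The 217th integer pushes some class to 7, so 36·6 + 1 = 217.

217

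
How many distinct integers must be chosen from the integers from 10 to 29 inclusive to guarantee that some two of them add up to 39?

11

Group the elements by complementary pair {x, 39−x}: {10,29}, {11,28}, {12,27}, …, giving 10 two-element pairs.
Treating each of those 10 groups as a pigeonhole, one can pick one integer per group — 10 integers — with no two summing to 39.
The 11th integer lands in an occupied pair, forcing a sum of 39.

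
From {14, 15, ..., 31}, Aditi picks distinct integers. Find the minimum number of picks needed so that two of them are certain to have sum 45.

A set avoiding the sum 45 can contain at most one of each pair {x, 45−x}.
The integers 23, …, 31 (9 of them) are such a set: any two sum to at least 23+24 = 47 > 45.
By pigeonhole, any 10th integer completes one of the 9 pairs, so 10 choices force a sum of 45.

10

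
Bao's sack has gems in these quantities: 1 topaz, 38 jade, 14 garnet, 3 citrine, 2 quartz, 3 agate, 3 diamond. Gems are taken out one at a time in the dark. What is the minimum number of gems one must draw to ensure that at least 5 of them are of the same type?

Put each drawn gem into a box by type. The largest draw with every box below 5 takes min(count, 4) from each type; types with fewer than 4 contribute all they have.
Σ min(cᵢ, 4) = 1 + 4 + 4 + 3 + 2 + 3 + 3 = 20.
Draw number 20 + 1 = 21 must push one box to 5.

21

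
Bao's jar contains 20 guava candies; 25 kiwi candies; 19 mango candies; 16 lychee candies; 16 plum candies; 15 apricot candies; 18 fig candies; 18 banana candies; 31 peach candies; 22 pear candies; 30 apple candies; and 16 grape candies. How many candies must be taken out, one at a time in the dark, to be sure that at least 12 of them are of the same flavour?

An adversary could hand out at most 11 candies per flavour: 11 + 11 + 11 + 11 + 11 + 11 + 11 + 11 + 11 + 11 + 11 + 11 = 132 candies and still no flavour has 12.
By the pigeonhole principle, one more candy lands in a flavour already at 11, so 133 draws are enough and 132 are not.

133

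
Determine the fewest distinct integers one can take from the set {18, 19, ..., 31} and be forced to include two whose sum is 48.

9

A set avoiding the sum 48 can contain at most one of each pair {x, 48−x}, plus the 2 elements whose complement lies outside the range or equal to its own complement.
The integers 24, …, 31 (8 of them) are such a set: any two sum to at least 24+25 = 49 > 48.
By pigeonhole, any 9th integer completes one of the 6 pairs, so 9 choices force a sum of 48.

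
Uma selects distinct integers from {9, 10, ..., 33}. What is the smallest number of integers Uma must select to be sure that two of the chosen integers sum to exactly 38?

16

A set avoiding the sum 38 can contain at most one of each pair {x, 38−x}, plus the 5 elements whose complement lies outside the range or equal to its own complement.
The integers 19, …, 33 (15 of them) are such a set: any two sum to at least 19+20 = 39 > 38.
Any 16th integer completes one of the 10 pairs, so 16 choices force a sum of 38.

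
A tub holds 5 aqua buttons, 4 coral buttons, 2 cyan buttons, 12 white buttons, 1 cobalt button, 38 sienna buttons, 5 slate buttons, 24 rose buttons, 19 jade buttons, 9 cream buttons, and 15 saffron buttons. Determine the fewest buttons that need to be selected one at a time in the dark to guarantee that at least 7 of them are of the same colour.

An adversary could hand out at most 6 buttons per colour (5 colours run out sooner): 5 + 4 + 2 + 6 + 1 + 6 + 5 + 6 + 6 + 6 + 6 = 53 buttons and still no colour has 7.
One more button lands in a colour already at 6, so 54 draws are enough and 53 are not.

54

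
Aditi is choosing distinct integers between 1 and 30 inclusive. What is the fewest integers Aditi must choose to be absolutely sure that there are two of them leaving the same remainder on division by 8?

9

The 8 residue classes mod 8 are the pigeonholes.
With 8 integers one could put 1 in each residue class and have no class reach 2.
The 9th integer pushes some class to 2, so 8·1 + 1 = 9.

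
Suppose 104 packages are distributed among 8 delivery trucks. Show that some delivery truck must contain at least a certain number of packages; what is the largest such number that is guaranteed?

By pigeonhole, the 8 delivery trucks are the holes and the 104 packages are the pigeons.
If every delivery truck held at most 12 packages, the total would be at most 8 × 12 = 96, which is less than 104.
So some delivery truck holds at least ⌈104/8⌉ = 13 packages.

13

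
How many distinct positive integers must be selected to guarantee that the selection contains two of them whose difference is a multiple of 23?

Integers whose pairwise differences are multiples of 23 are exactly those sharing a remainder mod 23. The 23 residue classes mod 23 are the pigeonholes.
With 23 integers one could put 1 in each residue class and have no class reach 2.
The 24th integer pushes some class to 2, so 23·1 + 1 = 24.

24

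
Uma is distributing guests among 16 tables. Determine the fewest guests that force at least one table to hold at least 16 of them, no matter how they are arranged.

241

With 240 guests one could put exactly 15 in each of the 16 tables, and no table would reach 16.
By pigeonhole, one more guest must land in a table that already has 15, giving it 16.
So 16 × 15 + 1 = 241 guests are required.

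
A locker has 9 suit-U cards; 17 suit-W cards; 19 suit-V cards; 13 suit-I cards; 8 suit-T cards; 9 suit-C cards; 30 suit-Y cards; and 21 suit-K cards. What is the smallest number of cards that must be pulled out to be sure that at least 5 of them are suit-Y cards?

In the worst case for collecting suit-Y cards, every non-suit-Y card comes out first.
There are 9 + 17 + 19 + 13 + 8 + 9 + 21 = 96 non-suit-Y cards altogether.
After those, each further card must be suit-Y, so 96 + 5 = 101 draws guarantee 5 suit-Y cards.

101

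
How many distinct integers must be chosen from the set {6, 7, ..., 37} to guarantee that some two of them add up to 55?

23

A set avoiding the sum 55 can contain at most one of each pair {x, 55−x}, plus the 12 elements whose complement lies outside the range.
The integers 6, …, 27 (22 of them) are such a set: any two sum to at least 6+7 = 13 and at most 26+27 = 53 < 55.
Any 23rd integer completes one of the 10 pairs, so 23 choices force a sum of 55.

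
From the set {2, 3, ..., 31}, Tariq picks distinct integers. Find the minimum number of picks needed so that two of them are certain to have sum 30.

18

A set avoiding the sum 30 can contain at most one of each pair {x, 30−x}, plus the 4 elements whose complement lies outside the range or equal to its own complement.
The integers 15, …, 31 (17 of them) are such a set: any two sum to at least 15+16 = 31 > 30.
Any 18th integer completes one of the 13 pairs, so 18 choices force a sum of 30.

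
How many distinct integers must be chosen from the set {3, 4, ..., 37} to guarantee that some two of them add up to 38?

20

Group the elements by complementary pair {x, 38−x}: {3,35}, {4,34}, {5,33}, …, giving 16 two-element pairs, the single value 19 (it cannot pair with itself since the integers are distinct), and 2 integers whose partner 38−x falls outside [3,37].
Treating each of those 19 groups as a pigeonhole, one can pick one integer per group — 19 integers — with no two summing to 38.
The 20th integer lands in an occupied pair, forcing a sum of 38.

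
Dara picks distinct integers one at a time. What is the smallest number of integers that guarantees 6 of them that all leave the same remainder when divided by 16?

81

The 16 residue classes mod 16 are the pigeonholes.
With 80 integers one could put 5 in each residue class and have no class reach 6.
The 81st integer pushes some class to 6, so 16·5 + 1 = 81.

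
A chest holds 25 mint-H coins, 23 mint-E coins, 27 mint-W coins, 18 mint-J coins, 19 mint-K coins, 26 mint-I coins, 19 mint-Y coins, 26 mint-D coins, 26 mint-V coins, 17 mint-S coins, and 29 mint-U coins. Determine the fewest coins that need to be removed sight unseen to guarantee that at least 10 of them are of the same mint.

An adversary could hand out at most 9 coins per mint: 9 + 9 + 9 + 9 + 9 + 9 + 9 + 9 + 9 + 9 + 9 = 99 coins and still no mint has 10.
One more coin lands in a mint already at 9, so 100 draws are enough and 99 are not.

100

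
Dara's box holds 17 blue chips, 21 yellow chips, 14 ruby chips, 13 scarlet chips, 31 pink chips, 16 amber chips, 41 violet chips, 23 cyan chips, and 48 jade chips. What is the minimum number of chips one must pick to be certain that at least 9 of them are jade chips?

185

In the worst case for collecting jade chips, every non-jade chip comes out first.
There are 17 + 21 + 14 + 13 + 31 + 16 + 41 + 23 = 176 non-jade chips altogether.
After those, each further chip must be jade, so 176 + 9 = 185 draws guarantee 9 jade chips.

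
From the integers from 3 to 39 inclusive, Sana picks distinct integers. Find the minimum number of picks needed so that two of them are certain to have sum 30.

A set avoiding the sum 30 can contain at most one of each pair {x, 30−x}, plus the 13 elements whose complement lies outside the range or equal to its own complement.
The integers 15, …, 39 (25 of them) are such a set: any two sum to at least 15+16 = 31 > 30.
By pigeonhole, any 26th integer completes one of the 12 pairs, so 26 choices force a sum of 30.

26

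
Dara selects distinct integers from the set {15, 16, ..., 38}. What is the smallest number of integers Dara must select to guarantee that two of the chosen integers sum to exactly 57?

Two chosen integers sum to 57 exactly when both halves of some pair {x, 57−x} with 19 ≤ x ≤ 57−x ≤ 38 are chosen — 10 such pairs.
The remaining 4 elements (those with no distinct partner in range) can never complete a 57-sum, so the worst case takes all of them and one from each pair: 4 + 10 = 14.
The 15th integer has to be the second member of some pair, so 14 + 1 = 15.

15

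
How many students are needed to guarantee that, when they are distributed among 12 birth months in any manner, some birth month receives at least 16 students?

With 180 students one could put exactly 15 in each of the 12 birth months, and no birth month would reach 16.
By the pigeonhole principle, one more student must land in a birth month that already has 15, giving it 16.
So 12 × 15 + 1 = 181 students are required.

181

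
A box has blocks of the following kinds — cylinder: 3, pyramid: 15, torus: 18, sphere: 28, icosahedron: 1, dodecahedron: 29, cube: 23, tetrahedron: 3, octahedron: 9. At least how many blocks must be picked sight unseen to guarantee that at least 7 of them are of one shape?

44

Put each drawn block into a box by shape. The largest draw with every box below 7 takes min(count, 6) from each shape; shapes with fewer than 6 contribute all they have.
Σ min(cᵢ, 6) = 3 + 6 + 6 + 6 + 1 + 6 + 6 + 3 + 6 = 43.
Draw number 43 + 1 = 44 must push one box to 7.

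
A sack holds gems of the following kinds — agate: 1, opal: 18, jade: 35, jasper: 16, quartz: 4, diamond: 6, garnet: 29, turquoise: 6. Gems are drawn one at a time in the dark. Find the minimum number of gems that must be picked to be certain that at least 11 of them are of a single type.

An adversary could hand out at most 10 gems per type (4 types run out sooner): 1 + 10 + 10 + 10 + 4 + 6 + 10 + 6 = 57 gems and still no type has 11.
By the pigeonhole principle, one more gem lands in a type already at 10, so 58 draws are enough and 57 are not.

58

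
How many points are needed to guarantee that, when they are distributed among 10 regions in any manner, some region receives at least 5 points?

41

With 40 points one could put exactly 4 in each of the 10 regions, and no region would reach 5.
By pigeonhole, one more point must land in a region that already has 4, giving it 5.
So 10 × 4 + 1 = 41 points are required.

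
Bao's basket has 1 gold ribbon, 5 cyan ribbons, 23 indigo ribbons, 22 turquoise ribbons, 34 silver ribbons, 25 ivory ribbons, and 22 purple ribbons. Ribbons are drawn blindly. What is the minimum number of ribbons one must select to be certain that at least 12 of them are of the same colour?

An adversary could hand out at most 11 ribbons per colour (gold, cyan run out sooner): 1 + 5 + 11 + 11 + 11 + 11 + 11 = 61 ribbons and still no colour has 12.
One more ribbon lands in a colour already at 11, so 62 draws are enough and 61 are not.

62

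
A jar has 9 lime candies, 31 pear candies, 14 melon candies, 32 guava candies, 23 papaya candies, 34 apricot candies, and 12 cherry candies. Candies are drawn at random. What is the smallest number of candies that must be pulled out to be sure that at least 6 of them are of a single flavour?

36

By the pigeonhole principle, put each drawn candy into a box by flavour. The largest draw with every box below 6 takes min(count, 5) from each flavour.
Σ min(cᵢ, 5) = 5 + 5 + 5 + 5 + 5 + 5 + 5 = 35.
Draw number 35 + 1 = 36 must push one box to 6.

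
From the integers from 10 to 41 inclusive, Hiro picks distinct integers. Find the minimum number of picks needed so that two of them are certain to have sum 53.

18

Two chosen integers sum to 53 exactly when both halves of some pair {x, 53−x} with 12 ≤ x ≤ 53−x ≤ 41 are chosen — 15 such pairs.
The remaining 2 elements (those with no distinct partner in range) can never complete a 53-sum, so the worst case takes all of them and one from each pair: 2 + 15 = 17.
By pigeonhole, the 18th integer has to be the second member of some pair, so 17 + 1 = 18.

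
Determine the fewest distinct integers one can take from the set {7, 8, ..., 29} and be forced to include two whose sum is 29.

16

Group the elements by complementary pair {x, 29−x}: {7,22}, {8,21}, {9,20}, …, giving 8 two-element pairs and 7 integers whose partner 29−x falls outside [7,29].
Treating each of those 15 groups as a pigeonhole, one can pick one integer per group — 15 integers — with no two summing to 29.
The 16th integer lands in an occupied pair, forcing a sum of 29.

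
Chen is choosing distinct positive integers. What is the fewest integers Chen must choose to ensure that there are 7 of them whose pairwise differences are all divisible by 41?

Integers whose pairwise differences are multiples of 41 are exactly those sharing a remainder mod 41. By pigeonhole, the 41 residue classes mod 41 are the pigeonholes.
With 246 integers one could put 6 in each residue class and have no class reach 7.
The 247th integer pushes some class to 7, so 41·6 + 1 = 247.

247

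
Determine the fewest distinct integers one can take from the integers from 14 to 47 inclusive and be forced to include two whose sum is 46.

26

Group the elements by complementary pair {x, 46−x}: {14,32}, {15,31}, {16,30}, …, giving 9 two-element pairs, the single value 23 (it cannot pair with itself since the integers are distinct), and 15 integers whose partner 46−x falls outside [14,47].
Treating each of those 25 groups as a pigeonhole, one can pick one integer per group — 25 integers — with no two summing to 46.
The 26th integer lands in an occupied pair, forcing a sum of 46.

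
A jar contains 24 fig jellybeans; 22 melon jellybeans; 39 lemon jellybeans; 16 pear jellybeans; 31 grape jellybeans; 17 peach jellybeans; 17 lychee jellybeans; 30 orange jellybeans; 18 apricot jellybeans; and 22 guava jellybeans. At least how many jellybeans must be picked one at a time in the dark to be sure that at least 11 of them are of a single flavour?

101

By the pigeonhole principle, put each drawn jellybean into a box by flavour. The largest draw with every box below 11 takes min(count, 10) from each flavour.
Σ min(cᵢ, 10) = 10 + 10 + 10 + 10 + 10 + 10 + 10 + 10 + 10 + 10 = 100.
Draw number 100 + 1 = 101 must push one box to 11.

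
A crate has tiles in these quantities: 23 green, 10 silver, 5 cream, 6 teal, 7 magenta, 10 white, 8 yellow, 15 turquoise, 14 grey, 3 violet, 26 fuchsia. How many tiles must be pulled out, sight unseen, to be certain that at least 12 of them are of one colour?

Put each drawn tile into a box by colour. The largest draw with every box below 12 takes min(count, 11) from each colour; colours with fewer than 11 contribute all they have.
Σ min(cᵢ, 11) = 11 + 10 + 5 + 6 + 7 + 10 + 8 + 11 + 11 + 3 + 11 = 93.
Draw number 93 + 1 = 94 must push one box to 12.

94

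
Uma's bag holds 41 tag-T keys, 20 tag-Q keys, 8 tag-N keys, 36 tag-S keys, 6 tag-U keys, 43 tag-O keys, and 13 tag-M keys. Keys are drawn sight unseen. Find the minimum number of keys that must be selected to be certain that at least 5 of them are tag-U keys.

In the worst case for collecting tag-U keys, every non-tag-U key comes out first.
There are 41 + 20 + 8 + 36 + 43 + 13 = 161 non-tag-U keys altogether.
After those, each further key must be tag-U, so 161 + 5 = 166 draws guarantee 5 tag-U keys.

166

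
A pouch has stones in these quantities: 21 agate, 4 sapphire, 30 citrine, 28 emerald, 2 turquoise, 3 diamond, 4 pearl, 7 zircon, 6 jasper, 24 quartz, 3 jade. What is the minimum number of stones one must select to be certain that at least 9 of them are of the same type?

By pigeonhole, put each drawn stone into a box by type. The largest draw with every box below 9 takes min(count, 8) from each type; types with fewer than 8 contribute all they have.
Σ min(cᵢ, 8) = 8 + 4 + 8 + 8 + 2 + 3 + 4 + 7 + 6 + 8 + 3 = 61.
Draw number 61 + 1 = 62 must push one box to 9.

62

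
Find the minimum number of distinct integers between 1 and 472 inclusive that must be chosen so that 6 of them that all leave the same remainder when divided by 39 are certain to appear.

196

By the pigeonhole principle, the 39 residue classes mod 39 are the pigeonholes.
With 195 integers one could put 5 in each residue class and have no class reach 6.
The 196th integer pushes some class to 6, so 39·5 + 1 = 196.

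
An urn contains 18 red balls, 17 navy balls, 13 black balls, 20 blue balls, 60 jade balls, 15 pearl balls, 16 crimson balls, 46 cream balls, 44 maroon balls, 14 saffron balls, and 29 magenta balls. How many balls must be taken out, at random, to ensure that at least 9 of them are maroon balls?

In the worst case for collecting maroon balls, every non-maroon ball comes out first.
There are 18 + 17 + 13 + 20 + 60 + 15 + 16 + 46 + 14 + 29 = 248 non-maroon balls altogether.
After those, each further ball must be maroon, so 248 + 9 = 257 draws guarantee 9 maroon balls.

257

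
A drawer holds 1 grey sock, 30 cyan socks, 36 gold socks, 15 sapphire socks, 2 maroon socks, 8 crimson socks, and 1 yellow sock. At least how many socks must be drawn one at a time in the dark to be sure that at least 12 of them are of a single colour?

46

An adversary could hand out at most 11 socks per colour (4 colours run out sooner): 1 + 11 + 11 + 11 + 2 + 8 + 1 = 45 socks and still no colour has 12.
One more sock lands in a colour already at 11, so 46 draws are enough and 45 are not.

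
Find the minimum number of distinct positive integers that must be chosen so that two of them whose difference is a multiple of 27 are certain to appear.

28

Integers whose pairwise differences are multiples of 27 are exactly those sharing a remainder mod 27. The 27 residue classes mod 27 are the pigeonholes.
With 27 integers one could put 1 in each residue class and have no class reach 2.
The 28th integer pushes some class to 2, so 27·1 + 1 = 28.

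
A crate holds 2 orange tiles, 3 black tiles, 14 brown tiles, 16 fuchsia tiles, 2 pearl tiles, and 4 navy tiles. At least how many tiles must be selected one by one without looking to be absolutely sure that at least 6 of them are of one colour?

22

Put each drawn tile into a box by colour. The largest draw with every box below 6 takes min(count, 5) from each colour; colours with fewer than 5 contribute all they have.
Σ min(cᵢ, 5) = 2 + 3 + 5 + 5 + 2 + 4 = 21.
Draw number 21 + 1 = 22 must push one box to 6.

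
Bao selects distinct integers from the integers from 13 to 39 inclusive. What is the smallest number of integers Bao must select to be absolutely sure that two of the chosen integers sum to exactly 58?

A set avoiding the sum 58 can contain at most one of each pair {x, 58−x}, plus the 7 elements whose complement lies outside the range or equal to its own complement.
The integers 13, …, 29 (17 of them) are such a set: any two sum to at least 13+14 = 27 and at most 28+29 = 57 < 58.
By pigeonhole, any 18th integer completes one of the 10 pairs, so 18 choices force a sum of 58.

18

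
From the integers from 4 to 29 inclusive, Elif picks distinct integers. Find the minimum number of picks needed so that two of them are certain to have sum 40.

Two chosen integers sum to 40 exactly when both halves of some pair {x, 40−x} with 11 ≤ x ≤ 40−x ≤ 29 are chosen — 9 such pairs.
The remaining 8 elements (those with no distinct partner in range) can never complete a 40-sum, so the worst case takes all of them and one from each pair: 8 + 9 = 17.
Pigeonhole: the 18th integer has to be the second member of some pair, so 17 + 1 = 18.

18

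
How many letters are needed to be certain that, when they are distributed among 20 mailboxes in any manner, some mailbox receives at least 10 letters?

181

With 180 letters one could put exactly 9 in each of the 20 mailboxes, and no mailbox would reach 10.
One more letter must land in a mailbox that already has 9, giving it 10.
So 20 × 9 + 1 = 181 letters are required.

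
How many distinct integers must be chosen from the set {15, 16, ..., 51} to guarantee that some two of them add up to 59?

23

A set avoiding the sum 59 can contain at most one of each pair {x, 59−x}, plus the 7 elements whose complement lies outside the range.
The integers 30, …, 51 (22 of them) are such a set: any two sum to at least 30+31 = 61 > 59.
Any 23rd integer completes one of the 15 pairs, so 23 choices force a sum of 59.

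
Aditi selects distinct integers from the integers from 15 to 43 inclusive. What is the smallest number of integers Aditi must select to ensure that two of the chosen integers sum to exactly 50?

20

Group the elements by complementary pair {x, 50−x}: {15,35}, {16,34}, {17,33}, …, giving 10 two-element pairs, the single value 25 (it cannot pair with itself since the integers are distinct), and 8 integers whose partner 50−x falls outside [15,43].
By the pigeonhole principle, treating each of those 19 groups as a pigeonhole, one can pick one integer per group — 19 integers — with no two summing to 50.
The 20th integer lands in an occupied pair, forcing a sum of 50.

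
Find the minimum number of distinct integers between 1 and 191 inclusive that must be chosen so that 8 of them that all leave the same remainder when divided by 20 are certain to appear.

Pigeonhole: the 20 residue classes mod 20 are the pigeonholes.
With 140 integers one could put 7 in each residue class and have no class reach 8.
The 141st integer pushes some class to 8, so 20·7 + 1 = 141.

141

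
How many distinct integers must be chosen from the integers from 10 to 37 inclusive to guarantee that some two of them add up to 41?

18

Group the elements by complementary pair {x, 41−x}: {10,31}, {11,30}, {12,29}, …, giving 11 two-element pairs and 6 integers whose partner 41−x falls outside [10,37].
Treating each of those 17 groups as a pigeonhole, one can pick one integer per group — 17 integers — with no two summing to 41.
The 18th integer lands in an occupied pair, forcing a sum of 41.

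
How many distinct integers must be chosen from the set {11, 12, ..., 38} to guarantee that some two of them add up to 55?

A set avoiding the sum 55 can contain at most one of each pair {x, 55−x}, plus the 6 elements whose complement lies outside the range.
The integers 11, …, 27 (17 of them) are such a set: any two sum to at least 11+12 = 23 and at most 26+27 = 53 < 55.
Any 18th integer completes one of the 11 pairs, so 18 choices force a sum of 55.

18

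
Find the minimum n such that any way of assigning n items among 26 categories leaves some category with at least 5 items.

105

With 104 items one could put exactly 4 in each of the 26 categories, and no category would reach 5.
By the pigeonhole principle, one more item must land in a category that already has 4, giving it 5.
So 26 × 4 + 1 = 105 items are required.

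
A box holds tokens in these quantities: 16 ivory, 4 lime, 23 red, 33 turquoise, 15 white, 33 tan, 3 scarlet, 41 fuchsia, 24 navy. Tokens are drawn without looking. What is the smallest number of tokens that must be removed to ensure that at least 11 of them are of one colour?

78

Put each drawn token into a box by colour. The largest draw with every box below 11 takes min(count, 10) from each colour; colours with fewer than 10 contribute all they have.
Σ min(cᵢ, 10) = 10 + 4 + 10 + 10 + 10 + 10 + 3 + 10 + 10 = 77.
Draw number 77 + 1 = 78 must push one box to 11.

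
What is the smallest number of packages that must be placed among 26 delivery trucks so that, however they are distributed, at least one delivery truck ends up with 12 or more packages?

287

With 286 packages one could put exactly 11 in each of the 26 delivery trucks, and no delivery truck would reach 12.
One more package must land in a delivery truck that already has 11, giving it 12.
So 26 × 11 + 1 = 287 packages are required.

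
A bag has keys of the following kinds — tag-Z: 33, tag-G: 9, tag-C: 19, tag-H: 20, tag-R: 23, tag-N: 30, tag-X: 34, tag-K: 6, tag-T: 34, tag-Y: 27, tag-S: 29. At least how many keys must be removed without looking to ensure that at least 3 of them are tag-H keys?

In the worst case for collecting tag-H keys, every non-tag-H key comes out first.
There are 33 + 9 + 19 + 23 + 30 + 34 + 6 + 34 + 27 + 29 = 244 non-tag-H keys altogether.
After those, each further key must be tag-H, so 244 + 3 = 247 draws guarantee 3 tag-H keys.

247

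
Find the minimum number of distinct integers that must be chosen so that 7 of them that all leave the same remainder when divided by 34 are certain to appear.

By pigeonhole, the 34 residue classes mod 34 are the pigeonholes.
With 204 integers one could put 6 in each residue class and have no class reach 7.
The 205th integer pushes some class to 7, so 34·6 + 1 = 205.

205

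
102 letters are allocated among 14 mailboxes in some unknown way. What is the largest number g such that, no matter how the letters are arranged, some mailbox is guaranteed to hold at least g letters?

8

The 14 mailboxes are the holes and the 102 letters are the pigeons.
If every mailbox held at most 7 letters, the total would be at most 14 × 7 = 98, which is less than 102.
So some mailbox holds at least ⌈102/14⌉ = 8 letters.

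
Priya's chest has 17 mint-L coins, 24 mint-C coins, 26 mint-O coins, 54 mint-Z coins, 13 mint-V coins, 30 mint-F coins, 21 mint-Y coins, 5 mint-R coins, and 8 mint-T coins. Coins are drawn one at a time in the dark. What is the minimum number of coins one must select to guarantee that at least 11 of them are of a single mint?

84

The 9 mints are the holes; the coins drawn are the pigeons.
To avoid 11 of any one mint, the worst case takes at most 10 of each mint, or every coin of a mint that has fewer than 10.
That gives 10 + 10 + 10 + 10 + 10 + 10 + 10 + 5 + 8 = 83 coins with no mint reaching 11.
The next coin forces some mint to 11, so 83 + 1 = 84.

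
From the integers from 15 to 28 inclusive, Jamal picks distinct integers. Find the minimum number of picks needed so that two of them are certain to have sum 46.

10

Group the elements by complementary pair {x, 46−x}: {18,28}, {19,27}, {20,26}, …, giving 5 two-element pairs, the single value 23 (it cannot pair with itself since the integers are distinct), and 3 integers whose partner 46−x falls outside [15,28].
Treating each of those 9 groups as a pigeonhole, one can pick one integer per group — 9 integers — with no two summing to 46.
The 10th integer lands in an occupied pair, forcing a sum of 46.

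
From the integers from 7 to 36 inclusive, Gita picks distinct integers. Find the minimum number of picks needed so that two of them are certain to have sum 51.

20

Group the elements by complementary pair {x, 51−x}: {15,36}, {16,35}, {17,34}, …, giving 11 two-element pairs and 8 integers whose partner 51−x falls outside [7,36].
Treating each of those 19 groups as a pigeonhole, one can pick one integer per group — 19 integers — with no two summing to 51.
The 20th integer lands in an occupied pair, forcing a sum of 51.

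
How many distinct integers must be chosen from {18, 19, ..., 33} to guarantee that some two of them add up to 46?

Group the elements by complementary pair {x, 46−x}: {18,28}, {19,27}, {20,26}, …, giving 5 two-element pairs, the single value 23 (it cannot pair with itself since the integers are distinct), and 5 integers whose partner 46−x falls outside [18,33].
Treating each of those 11 groups as a pigeonhole, one can pick one integer per group — 11 integers — with no two summing to 46.
The 12th integer lands in an occupied pair, forcing a sum of 46.

12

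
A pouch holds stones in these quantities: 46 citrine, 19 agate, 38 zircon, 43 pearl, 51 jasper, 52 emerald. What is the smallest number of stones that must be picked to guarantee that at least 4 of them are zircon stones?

In the worst case for collecting zircon stones, every non-zircon stone comes out first.
There are 46 + 19 + 43 + 51 + 52 = 211 non-zircon stones altogether.
After those, each further stone must be zircon, so 211 + 4 = 215 draws guarantee 4 zircon stones.

215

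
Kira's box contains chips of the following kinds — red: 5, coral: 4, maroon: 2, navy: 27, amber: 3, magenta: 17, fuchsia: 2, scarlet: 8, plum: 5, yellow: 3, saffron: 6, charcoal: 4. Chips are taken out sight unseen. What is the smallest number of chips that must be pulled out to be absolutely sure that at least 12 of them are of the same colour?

65

By pigeonhole, put each drawn chip into a box by colour. The largest draw with every box below 12 takes min(count, 11) from each colour; colours with fewer than 11 contribute all they have.
Σ min(cᵢ, 11) = 5 + 4 + 2 + 11 + 3 + 11 + 2 + 8 + 5 + 3 + 6 + 4 = 64.
Draw number 64 + 1 = 65 must push one box to 12.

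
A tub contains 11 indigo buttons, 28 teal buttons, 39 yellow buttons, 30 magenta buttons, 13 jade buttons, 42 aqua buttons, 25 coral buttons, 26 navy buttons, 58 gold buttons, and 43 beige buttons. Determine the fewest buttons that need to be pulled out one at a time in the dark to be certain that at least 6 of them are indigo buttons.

310

In the worst case for collecting indigo buttons, every non-indigo button comes out first.
There are 28 + 39 + 30 + 13 + 42 + 25 + 26 + 58 + 43 = 304 non-indigo buttons altogether.
After those, each further button must be indigo, so 304 + 6 = 310 draws guarantee 6 indigo buttons.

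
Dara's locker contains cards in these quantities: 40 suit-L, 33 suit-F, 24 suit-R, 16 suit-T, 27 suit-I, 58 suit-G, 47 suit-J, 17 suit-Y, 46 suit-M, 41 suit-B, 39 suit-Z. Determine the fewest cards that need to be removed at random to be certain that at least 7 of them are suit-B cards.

In the worst case for collecting suit-B cards, every non-suit-B card comes out first.
There are 40 + 33 + 24 + 16 + 27 + 58 + 47 + 17 + 46 + 39 = 347 non-suit-B cards altogether.
After those, each further card must be suit-B, so 347 + 7 = 354 draws guarantee 7 suit-B cards.

354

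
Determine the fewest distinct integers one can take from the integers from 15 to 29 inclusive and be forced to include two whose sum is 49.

A set avoiding the sum 49 can contain at most one of each pair {x, 49−x}, plus the 5 elements whose complement lies outside the range.
The integers 15, …, 24 (10 of them) are such a set: any two sum to at least 15+16 = 31 and at most 23+24 = 47 < 49.
Any 11th integer completes one of the 5 pairs, so 11 choices force a sum of 49.

11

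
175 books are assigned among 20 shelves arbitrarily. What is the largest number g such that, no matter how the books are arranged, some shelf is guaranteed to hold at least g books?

The 20 shelves are the holes and the 175 books are the pigeons.
If every shelf held at most 8 books, the total would be at most 20 × 8 = 160, which is less than 175.
So some shelf holds at least ⌈175/20⌉ = 9 books.

9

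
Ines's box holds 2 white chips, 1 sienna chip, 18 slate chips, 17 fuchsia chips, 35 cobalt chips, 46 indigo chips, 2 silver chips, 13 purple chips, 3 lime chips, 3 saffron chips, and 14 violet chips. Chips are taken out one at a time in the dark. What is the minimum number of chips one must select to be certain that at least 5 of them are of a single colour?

36

By the pigeonhole principle, put each drawn chip into a box by colour. The largest draw with every box below 5 takes min(count, 4) from each colour; colours with fewer than 4 contribute all they have.
Σ min(cᵢ, 4) = 2 + 1 + 4 + 4 + 4 + 4 + 2 + 4 + 3 + 3 + 4 = 35.
Draw number 35 + 1 = 36 must push one box to 5.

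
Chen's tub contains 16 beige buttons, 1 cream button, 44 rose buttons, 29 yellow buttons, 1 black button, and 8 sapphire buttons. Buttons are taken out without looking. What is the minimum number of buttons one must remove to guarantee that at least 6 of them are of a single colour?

23

Put each drawn button into a box by colour. The largest draw with every box below 6 takes min(count, 5) from each colour; colours with fewer than 5 contribute all they have.
Σ min(cᵢ, 5) = 5 + 1 + 5 + 5 + 1 + 5 = 22.
Draw number 22 + 1 = 23 must push one box to 6.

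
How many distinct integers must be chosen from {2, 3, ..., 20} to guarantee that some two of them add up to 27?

13

Two chosen integers sum to 27 exactly when both halves of some pair {x, 27−x} with 7 ≤ x ≤ 27−x ≤ 20 are chosen — 7 such pairs.
The remaining 5 elements (those with no distinct partner in range) can never complete a 27-sum, so the worst case takes all of them and one from each pair: 5 + 7 = 12.
By the pigeonhole principle, the 13th integer has to be the second member of some pair, so 12 + 1 = 13.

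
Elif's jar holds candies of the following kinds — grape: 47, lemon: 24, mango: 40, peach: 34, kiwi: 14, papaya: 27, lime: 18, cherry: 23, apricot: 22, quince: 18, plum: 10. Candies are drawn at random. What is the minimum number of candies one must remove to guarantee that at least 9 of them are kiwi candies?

272

In the worst case for collecting kiwi candies, every non-kiwi candy comes out first.
There are 47 + 24 + 40 + 34 + 27 + 18 + 23 + 22 + 18 + 10 = 263 non-kiwi candies altogether.
After those, each further candy must be kiwi, so 263 + 9 = 272 draws guarantee 9 kiwi candies.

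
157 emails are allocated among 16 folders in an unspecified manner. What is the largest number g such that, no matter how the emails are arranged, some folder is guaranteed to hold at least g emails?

By pigeonhole, the 16 folders are the holes and the 157 emails are the pigeons.
If every folder held at most 9 emails, the total would be at most 16 × 9 = 144, which is less than 157.
So some folder holds at least ⌈157/16⌉ = 10 emails.

10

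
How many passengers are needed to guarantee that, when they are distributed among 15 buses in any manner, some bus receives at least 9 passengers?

121

With 120 passengers one could put exactly 8 in each of the 15 buses, and no bus would reach 9.
By the pigeonhole principle, one more passenger must land in a bus that already has 8, giving it 9.
So 15 × 8 + 1 = 121 passengers are required.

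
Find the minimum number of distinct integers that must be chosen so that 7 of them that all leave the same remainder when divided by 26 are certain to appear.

157

The 26 residue classes mod 26 are the pigeonholes.
With 156 integers one could put 6 in each residue class and have no class reach 7.
The 157th integer pushes some class to 7, so 26·6 + 1 = 157.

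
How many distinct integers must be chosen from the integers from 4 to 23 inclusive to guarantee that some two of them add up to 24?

A set avoiding the sum 24 can contain at most one of each pair {x, 24−x}, plus the 4 elements whose complement lies outside the range or equal to its own complement.
The integers 12, …, 23 (12 of them) are such a set: any two sum to at least 12+13 = 25 > 24.
By pigeonhole, any 13th integer completes one of the 8 pairs, so 13 choices force a sum of 24.

13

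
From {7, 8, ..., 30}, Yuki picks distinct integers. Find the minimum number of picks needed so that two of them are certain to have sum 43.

Group the elements by complementary pair {x, 43−x}: {13,30}, {14,29}, {15,28}, …, giving 9 two-element pairs and 6 integers whose partner 43−x falls outside [7,30].
Treating each of those 15 groups as a pigeonhole, one can pick one integer per group — 15 integers — with no two summing to 43.
The 16th integer lands in an occupied pair, forcing a sum of 43.

16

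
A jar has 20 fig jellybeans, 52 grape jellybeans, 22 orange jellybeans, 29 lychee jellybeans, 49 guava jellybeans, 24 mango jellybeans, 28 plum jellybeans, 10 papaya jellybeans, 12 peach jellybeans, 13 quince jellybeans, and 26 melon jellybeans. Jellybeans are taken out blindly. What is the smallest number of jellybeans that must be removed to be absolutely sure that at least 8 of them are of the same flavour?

78

Put each drawn jellybean into a box by flavour. The largest draw with every box below 8 takes min(count, 7) from each flavour.
Σ min(cᵢ, 7) = 7 + 7 + 7 + 7 + 7 + 7 + 7 + 7 + 7 + 7 + 7 = 77.
Draw number 77 + 1 = 78 must push one box to 8.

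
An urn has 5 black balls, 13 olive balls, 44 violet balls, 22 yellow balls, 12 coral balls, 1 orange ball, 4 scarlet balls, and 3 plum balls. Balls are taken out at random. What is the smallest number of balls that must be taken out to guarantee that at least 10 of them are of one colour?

The 8 colours are the holes; the balls drawn are the pigeons.
To avoid 10 of any one colour, the worst case takes at most 9 of each colour, or every ball of a colour that has fewer than 9.
That gives 5 + 9 + 9 + 9 + 9 + 1 + 4 + 3 = 49 balls with no colour reaching 10.
The next ball forces some colour to 10, so 49 + 1 = 50.

50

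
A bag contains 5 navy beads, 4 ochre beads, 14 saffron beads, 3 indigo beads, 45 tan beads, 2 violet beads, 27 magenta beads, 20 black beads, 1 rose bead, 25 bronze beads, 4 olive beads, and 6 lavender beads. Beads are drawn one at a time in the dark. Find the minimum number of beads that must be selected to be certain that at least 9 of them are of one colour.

66

Put each drawn bead into a box by colour. The largest draw with every box below 9 takes min(count, 8) from each colour; colours with fewer than 8 contribute all they have.
Σ min(cᵢ, 8) = 5 + 4 + 8 + 3 + 8 + 2 + 8 + 8 + 1 + 8 + 4 + 6 = 65.
Draw number 65 + 1 = 66 must push one box to 9.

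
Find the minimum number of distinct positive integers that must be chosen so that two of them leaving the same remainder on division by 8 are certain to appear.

9

The 8 residue classes mod 8 are the pigeonholes.
With 8 integers one could put 1 in each residue class and have no class reach 2.
The 9th integer pushes some class to 2, so 8·1 + 1 = 9.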